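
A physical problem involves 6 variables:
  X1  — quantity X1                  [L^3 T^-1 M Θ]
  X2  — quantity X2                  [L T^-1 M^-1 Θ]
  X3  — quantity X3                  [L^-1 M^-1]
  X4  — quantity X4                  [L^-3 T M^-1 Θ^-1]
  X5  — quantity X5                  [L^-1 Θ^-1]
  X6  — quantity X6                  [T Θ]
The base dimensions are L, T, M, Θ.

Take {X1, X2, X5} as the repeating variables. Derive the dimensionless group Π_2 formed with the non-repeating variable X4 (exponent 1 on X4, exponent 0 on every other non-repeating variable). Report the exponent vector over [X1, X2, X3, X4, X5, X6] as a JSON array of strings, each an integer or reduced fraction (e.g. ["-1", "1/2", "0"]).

Dimensional matrix (L×T×M×Θ by X1×X2×X3×X4×X5×X6):
  L: [ 3  1 -1 -3 -1  0]
  T: [-1 -1  0  1  0  1]
  M: [ 1 -1 -1 -1  0  0]
  Θ: [ 1  1  0 -1 -1  1]
RREF → pivots at {X1,X2,X5} ⇒ r = 3
Repeat: X1,X2,X5; free: X3,X4,X6
RREF:
  r0: [   1    0 -1/2   -1    0 -1/2]
  r1: [   0    1  1/2    0    0 -1/2]
  r2: [   0    0    0    0    1   -2]
  r3: [   0    0    0    0    0    0]
Fix exponent of X4 at 1, X3 at 0, X6 at 0; solve each RREF row for its pivot's exponent:
  r0: exp(X1) + (-1)·1 = 0 ⇒ exp(X1) = 1
  r1: exp(X2) + (0)·1 = 0 ⇒ exp(X2) = 0
  r2: exp(X5) + (0)·1 = 0 ⇒ exp(X5) = 0
Π_2 = X1 · X4

["1", "0", "0", "1", "0", "0"]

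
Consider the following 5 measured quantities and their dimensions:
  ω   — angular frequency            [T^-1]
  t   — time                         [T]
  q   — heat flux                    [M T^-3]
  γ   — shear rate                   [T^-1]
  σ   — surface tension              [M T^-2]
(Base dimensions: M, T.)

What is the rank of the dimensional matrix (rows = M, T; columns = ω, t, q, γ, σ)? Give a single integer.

2

Exponent matrix [M,T] × [ω,t,q,γ,σ]:
  M: [ 0  0  1  0  1]
  T: [-1  1 -3 -1 -2]
Echelon form has 2 nonzero rows (pivots: ω,q)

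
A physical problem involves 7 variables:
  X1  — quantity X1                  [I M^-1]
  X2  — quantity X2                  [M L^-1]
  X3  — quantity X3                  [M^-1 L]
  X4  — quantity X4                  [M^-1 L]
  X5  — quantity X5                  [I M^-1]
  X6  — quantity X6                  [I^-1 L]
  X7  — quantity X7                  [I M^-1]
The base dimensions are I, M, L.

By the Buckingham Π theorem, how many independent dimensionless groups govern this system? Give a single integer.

Dimensional matrix (I×M×L by X1×X2×X3×X4×X5×X6×X7):
  I: [ 1  0  0  0  1 -1  1]
  M: [-1  1 -1 -1 -1  0 -1]
  L: [ 0 -1  1  1  0  1  0]
Echelon form has 2 nonzero rows (pivots: X1,X2)
n=7, r=2 ⇒ 5 dimensionless groups

5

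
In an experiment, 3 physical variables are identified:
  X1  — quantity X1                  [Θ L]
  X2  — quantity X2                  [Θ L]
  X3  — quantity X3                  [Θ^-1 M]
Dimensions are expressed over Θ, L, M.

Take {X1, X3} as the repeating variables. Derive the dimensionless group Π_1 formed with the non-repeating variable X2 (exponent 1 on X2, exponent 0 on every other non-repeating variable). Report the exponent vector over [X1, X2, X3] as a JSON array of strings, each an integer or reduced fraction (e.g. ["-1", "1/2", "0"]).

Exponent matrix [Θ,L,M] × [X1,X2,X3]:
  Θ: [ 1  1 -1]
  L: [ 1  1  0]
  M: [ 0  0  1]
Echelon form has 2 nonzero rows (pivots: X1,X3)
Repeat: X1,X3; free: X2
RREF:
  r0: [   1    1    0]
  r1: [   0    0    1]
  r2: [   0    0    0]
Fix exponent of X2 at 1; solve each RREF row for its pivot's exponent:
  r0: exp(X1) + (1)·1 = 0 ⇒ exp(X1) = -1
  r1: exp(X3) + (0)·1 = 0 ⇒ exp(X3) = 0
Π_1 = X1^-1 · X2

["-1", "1", "0"]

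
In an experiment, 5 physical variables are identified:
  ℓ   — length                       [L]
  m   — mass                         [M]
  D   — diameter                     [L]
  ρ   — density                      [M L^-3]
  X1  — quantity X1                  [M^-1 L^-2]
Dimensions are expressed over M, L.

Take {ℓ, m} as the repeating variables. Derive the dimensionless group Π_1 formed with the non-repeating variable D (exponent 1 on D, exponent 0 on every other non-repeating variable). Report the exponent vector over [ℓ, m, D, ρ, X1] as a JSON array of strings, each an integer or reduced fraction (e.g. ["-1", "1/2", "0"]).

Dimensional matrix (M×L by ℓ×m×D×ρ×X1):
  M: [ 0  1  0  1 -1]
  L: [ 1  0  1 -3 -2]
Row reduction gives pivot columns ℓ,m; rank = 2
Repeat: ℓ,m; free: D,ρ,X1
RREF:
  r0: [   1    0    1   -3   -2]
  r1: [   0    1    0    1   -1]
Fix exponent of D at 1, ρ at 0, X1 at 0; solve each RREF row for its pivot's exponent:
  r0: exp(ℓ) + (1)·1 = 0 ⇒ exp(ℓ) = -1
  r1: exp(m) + (0)·1 = 0 ⇒ exp(m) = 0
Π_1 = ℓ^-1 · D

["-1", "0", "1", "0", "0"]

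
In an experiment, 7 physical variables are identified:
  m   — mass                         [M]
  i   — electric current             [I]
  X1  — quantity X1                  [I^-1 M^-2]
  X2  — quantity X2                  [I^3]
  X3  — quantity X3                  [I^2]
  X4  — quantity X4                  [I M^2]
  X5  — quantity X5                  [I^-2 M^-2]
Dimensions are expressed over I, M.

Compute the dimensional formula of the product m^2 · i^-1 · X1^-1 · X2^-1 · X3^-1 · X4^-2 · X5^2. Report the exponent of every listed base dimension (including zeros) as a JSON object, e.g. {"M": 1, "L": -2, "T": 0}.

Dimensional matrix (I×M by m×i×X1×X2×X3×X4×X5):
  I: [ 0  1 -1  3  2  1 -2]
  M: [ 1  0 -2  0  0  2 -2]
  [I]: (2)·0+(-1)·1+(-1)·-1+(-1)·3+(-1)·2+(-2)·1+(2)·-2 = -11
  [M]: (2)·1+(-1)·0+(-1)·-2+(-1)·0+(-1)·0+(-2)·2+(2)·-2 = -4
⇒ I^-11 M^-4

{"I": -11, "M": -4}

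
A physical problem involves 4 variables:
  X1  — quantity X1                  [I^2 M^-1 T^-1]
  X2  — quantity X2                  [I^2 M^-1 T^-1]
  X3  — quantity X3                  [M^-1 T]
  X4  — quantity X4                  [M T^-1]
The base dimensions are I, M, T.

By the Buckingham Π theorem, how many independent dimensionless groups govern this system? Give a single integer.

Exponent matrix [I,M,T] × [X1,X2,X3,X4]:
  I: [ 2  2  0  0]
  M: [-1 -1 -1  1]
  T: [-1 -1  1 -1]
Row reduction gives pivot columns X1,X3; rank = 2
Π count = n − r = 4 − 2 = 2

2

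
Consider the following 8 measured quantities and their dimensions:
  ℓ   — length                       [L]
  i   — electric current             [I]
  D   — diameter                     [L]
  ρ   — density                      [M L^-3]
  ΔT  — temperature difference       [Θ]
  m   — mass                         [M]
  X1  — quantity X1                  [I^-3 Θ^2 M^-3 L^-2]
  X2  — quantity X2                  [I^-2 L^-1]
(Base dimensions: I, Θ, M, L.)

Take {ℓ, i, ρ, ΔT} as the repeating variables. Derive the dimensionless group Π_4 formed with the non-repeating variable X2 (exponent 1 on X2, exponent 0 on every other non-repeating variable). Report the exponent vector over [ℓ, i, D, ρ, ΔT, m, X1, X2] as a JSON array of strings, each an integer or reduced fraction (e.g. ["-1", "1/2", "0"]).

Dimensional matrix (I×Θ×M×L by ℓ×i×D×ρ×ΔT×m×X1×X2):
  I: [ 0  1  0  0  0  0 -3 -2]
  Θ: [ 0  0  0  0  1  0  2  0]
  M: [ 0  0  0  1  0  1 -3  0]
  L: [ 1  0  1 -3  0  0 -2 -1]
RREF → pivots at {ℓ,i,ρ,ΔT} ⇒ r = 4
Repeat: ℓ,i,ρ,ΔT; free: D,m,X1,X2
RREF:
  r0: [   1    0    1    0    0    3  -11   -1]
  r1: [   0    1    0    0    0    0   -3   -2]
  r2: [   0    0    0    1    0    1   -3    0]
  r3: [   0    0    0    0    1    0    2    0]
Fix exponent of X2 at 1, D at 0, m at 0, X1 at 0; solve each RREF row for its pivot's exponent:
  r0: exp(ℓ) + (-1)·1 = 0 ⇒ exp(ℓ) = 1
  r1: exp(i) + (-2)·1 = 0 ⇒ exp(i) = 2
  r2: exp(ρ) + (0)·1 = 0 ⇒ exp(ρ) = 0
  r3: exp(ΔT) + (0)·1 = 0 ⇒ exp(ΔT) = 0
Π_4 = ℓ · i^2 · X2

["1", "2", "0", "0", "0", "0", "0", "1"]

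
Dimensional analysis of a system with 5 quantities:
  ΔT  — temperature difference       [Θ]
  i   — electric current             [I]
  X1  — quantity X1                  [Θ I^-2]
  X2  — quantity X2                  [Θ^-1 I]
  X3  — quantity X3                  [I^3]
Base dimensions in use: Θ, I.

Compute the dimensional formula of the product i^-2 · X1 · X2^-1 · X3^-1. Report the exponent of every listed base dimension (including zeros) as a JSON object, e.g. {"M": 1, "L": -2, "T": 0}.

Exponent matrix [Θ,I] × [ΔT,i,X1,X2,X3]:
  Θ: [ 1  0  1 -1  0]
  I: [ 0  1 -2  1  3]
  [Θ]: (-2)·0+(1)·1+(-1)·-1+(-1)·0 = 2
  [I]: (-2)·1+(1)·-2+(-1)·1+(-1)·3 = -8
⇒ Θ^2 I^-8

{"Θ": 2, "I": -8}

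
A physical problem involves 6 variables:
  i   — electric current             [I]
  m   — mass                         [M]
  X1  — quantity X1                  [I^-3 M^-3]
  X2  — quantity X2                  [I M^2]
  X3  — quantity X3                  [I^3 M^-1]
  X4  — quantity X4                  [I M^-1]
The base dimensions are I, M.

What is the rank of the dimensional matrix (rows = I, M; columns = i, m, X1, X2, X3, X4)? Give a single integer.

Exponent matrix [I,M] × [i,m,X1,X2,X3,X4]:
  I: [ 1  0 -3  1  3  1]
  M: [ 0  1 -3  2 -1 -1]
Echelon form has 2 nonzero rows (pivots: i,m)

2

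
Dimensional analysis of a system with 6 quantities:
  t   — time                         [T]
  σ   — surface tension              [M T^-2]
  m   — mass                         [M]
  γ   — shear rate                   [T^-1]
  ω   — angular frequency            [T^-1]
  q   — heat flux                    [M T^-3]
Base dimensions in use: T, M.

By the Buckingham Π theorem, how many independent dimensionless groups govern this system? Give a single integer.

4

Write exponents as rows T,M / cols t,σ,m,γ,ω,q:
  T: [ 1 -2  0 -1 -1 -3]
  M: [ 0  1  1  0  0  1]
Echelon form has 2 nonzero rows (pivots: t,σ)
Π count = n − r = 6 − 2 = 4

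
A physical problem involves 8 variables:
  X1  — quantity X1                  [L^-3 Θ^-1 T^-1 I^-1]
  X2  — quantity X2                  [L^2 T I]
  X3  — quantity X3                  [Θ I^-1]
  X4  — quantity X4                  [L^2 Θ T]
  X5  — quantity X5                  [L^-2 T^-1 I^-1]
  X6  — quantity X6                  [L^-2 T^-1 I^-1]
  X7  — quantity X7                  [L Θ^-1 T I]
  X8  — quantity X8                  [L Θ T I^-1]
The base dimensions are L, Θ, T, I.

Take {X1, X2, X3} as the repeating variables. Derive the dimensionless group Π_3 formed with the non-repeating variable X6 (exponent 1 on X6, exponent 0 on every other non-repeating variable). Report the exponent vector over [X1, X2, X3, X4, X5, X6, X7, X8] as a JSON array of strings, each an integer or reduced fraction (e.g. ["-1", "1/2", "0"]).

Exponent matrix [L,Θ,T,I] × [X1,X2,X3,X4,X5,X6,X7,X8]:
  L: [-3  2  0  2 -2 -2  1  1]
  Θ: [-1  0  1  1  0  0 -1  1]
  T: [-1  1  0  1 -1 -1  1  1]
  I: [-1  1 -1  0 -1 -1  1 -1]
RREF → pivots at {X1,X2,X3} ⇒ r = 3
Pivot set = {X1,X2,X3}, free = {X4,X5,X6,X7,X8}
RREF:
  r0: [   1    0    0    0    0    0    1    1]
  r1: [   0    1    0    1   -1   -1    2    2]
  r2: [   0    0    1    1    0    0    0    2]
  r3: [   0    0    0    0    0    0    0    0]
Fix exponent of X6 at 1, X4 at 0, X5 at 0, X7 at 0, X8 at 0; solve each RREF row for its pivot's exponent:
  r0: exp(X1) + (0)·1 = 0 ⇒ exp(X1) = 0
  r1: exp(X2) + (-1)·1 = 0 ⇒ exp(X2) = 1
  r2: exp(X3) + (0)·1 = 0 ⇒ exp(X3) = 0
Π_3 = X2 · X6

["0", "1", "0", "0", "0", "1", "0", "0"]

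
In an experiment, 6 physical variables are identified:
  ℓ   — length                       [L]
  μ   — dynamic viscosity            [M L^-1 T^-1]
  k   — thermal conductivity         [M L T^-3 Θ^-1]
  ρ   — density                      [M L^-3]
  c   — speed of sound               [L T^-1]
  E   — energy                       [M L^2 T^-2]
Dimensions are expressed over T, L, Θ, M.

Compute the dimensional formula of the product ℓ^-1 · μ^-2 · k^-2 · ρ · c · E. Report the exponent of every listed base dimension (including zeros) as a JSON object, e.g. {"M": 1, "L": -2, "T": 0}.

{"T": 5, "L": -1, "Θ": 2, "M": -2}

Exponent matrix [T,L,Θ,M] × [ℓ,μ,k,ρ,c,E]:
  T: [ 0 -1 -3  0 -1 -2]
  L: [ 1 -1  1 -3  1  2]
  Θ: [ 0  0 -1  0  0  0]
  M: [ 0  1  1  1  0  1]
  [T]: (-1)·0+(-2)·-1+(-2)·-3+(1)·0+(1)·-1+(1)·-2 = 5
  [L]: (-1)·1+(-2)·-1+(-2)·1+(1)·-3+(1)·1+(1)·2 = -1
  [Θ]: (-1)·0+(-2)·0+(-2)·-1+(1)·0+(1)·0+(1)·0 = 2
  [M]: (-1)·0+(-2)·1+(-2)·1+(1)·1+(1)·0+(1)·1 = -2
⇒ T^5 L^-1 Θ^2 M^-2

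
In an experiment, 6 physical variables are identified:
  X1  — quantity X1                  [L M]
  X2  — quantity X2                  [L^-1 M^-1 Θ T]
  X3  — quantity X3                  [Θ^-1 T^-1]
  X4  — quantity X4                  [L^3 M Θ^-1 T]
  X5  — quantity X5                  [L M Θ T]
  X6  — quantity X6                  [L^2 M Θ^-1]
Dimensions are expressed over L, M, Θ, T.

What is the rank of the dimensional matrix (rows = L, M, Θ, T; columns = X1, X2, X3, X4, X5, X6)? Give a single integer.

Dimensional matrix (L×M×Θ×T by X1×X2×X3×X4×X5×X6):
  L: [ 1 -1  0  3  1  2]
  M: [ 1 -1  0  1  1  1]
  Θ: [ 0  1 -1 -1  1 -1]
  T: [ 0  1 -1  1  1  0]
RREF → pivots at {X1,X2,X4} ⇒ r = 3

3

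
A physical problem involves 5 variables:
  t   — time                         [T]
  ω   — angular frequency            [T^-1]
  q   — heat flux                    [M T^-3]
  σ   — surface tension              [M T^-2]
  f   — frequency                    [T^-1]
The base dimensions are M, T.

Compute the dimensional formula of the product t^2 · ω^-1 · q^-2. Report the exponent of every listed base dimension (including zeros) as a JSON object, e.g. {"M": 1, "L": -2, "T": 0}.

Dimensional matrix (M×T by t×ω×q×σ×f):
  M: [ 0  0  1  1  0]
  T: [ 1 -1 -3 -2 -1]
  [M]: (2)·0+(-1)·0+(-2)·1 = -2
  [T]: (2)·1+(-1)·-1+(-2)·-3 = 9
⇒ M^-2 T^9

{"M": -2, "T": 9}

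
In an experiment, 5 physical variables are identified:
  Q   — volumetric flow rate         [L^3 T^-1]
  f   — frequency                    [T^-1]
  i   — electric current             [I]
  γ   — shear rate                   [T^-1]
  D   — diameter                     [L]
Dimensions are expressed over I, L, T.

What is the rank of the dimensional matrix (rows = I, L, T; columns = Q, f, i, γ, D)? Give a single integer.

Dimensional matrix (I×L×T by Q×f×i×γ×D):
  I: [ 0  0  1  0  0]
  L: [ 3  0  0  0  1]
  T: [-1 -1  0 -1  0]
RREF → pivots at {Q,f,i} ⇒ r = 3

3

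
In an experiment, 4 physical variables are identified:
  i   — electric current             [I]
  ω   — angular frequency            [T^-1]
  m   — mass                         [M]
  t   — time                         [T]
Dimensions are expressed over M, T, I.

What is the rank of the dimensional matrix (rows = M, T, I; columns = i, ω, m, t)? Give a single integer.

3

Exponent matrix [M,T,I] × [i,ω,m,t]:
  M: [ 0  0  1  0]
  T: [ 0 -1  0  1]
  I: [ 1  0  0  0]
Echelon form has 3 nonzero rows (pivots: i,ω,m)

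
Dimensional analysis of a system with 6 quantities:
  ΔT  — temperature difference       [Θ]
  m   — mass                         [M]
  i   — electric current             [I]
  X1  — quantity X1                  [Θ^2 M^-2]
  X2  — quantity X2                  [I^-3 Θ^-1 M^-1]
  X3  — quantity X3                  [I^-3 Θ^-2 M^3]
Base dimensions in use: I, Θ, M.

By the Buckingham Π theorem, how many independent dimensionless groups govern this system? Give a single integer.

3

Exponent matrix [I,Θ,M] × [ΔT,m,i,X1,X2,X3]:
  I: [ 0  0  1  0 -3 -3]
  Θ: [ 1  0  0  2 -1 -2]
  M: [ 0  1  0 -2 -1  3]
RREF → pivots at {ΔT,m,i} ⇒ r = 3
n=6, r=3 ⇒ 3 dimensionless groups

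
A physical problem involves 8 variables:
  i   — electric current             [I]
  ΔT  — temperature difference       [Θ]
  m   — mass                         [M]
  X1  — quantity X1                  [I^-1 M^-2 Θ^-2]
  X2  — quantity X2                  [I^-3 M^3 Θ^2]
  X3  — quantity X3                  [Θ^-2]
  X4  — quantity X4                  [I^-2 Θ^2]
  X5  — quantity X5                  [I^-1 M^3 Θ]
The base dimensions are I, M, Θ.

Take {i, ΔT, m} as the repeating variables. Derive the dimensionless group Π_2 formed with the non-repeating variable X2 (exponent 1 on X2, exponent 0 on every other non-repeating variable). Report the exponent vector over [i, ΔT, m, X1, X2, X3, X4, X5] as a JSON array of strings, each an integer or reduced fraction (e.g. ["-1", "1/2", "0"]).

["3", "-2", "-3", "0", "1", "0", "0", "0"]

Dimensional matrix (I×M×Θ by i×ΔT×m×X1×X2×X3×X4×X5):
  I: [ 1  0  0 -1 -3  0 -2 -1]
  M: [ 0  0  1 -2  3  0  0  3]
  Θ: [ 0  1  0 -2  2 -2  2  1]
Echelon form has 3 nonzero rows (pivots: i,ΔT,m)
Repeat: i,ΔT,m; free: X1,X2,X3,X4,X5
RREF:
  r0: [   1    0    0   -1   -3    0   -2   -1]
  r1: [   0    1    0   -2    2   -2    2    1]
  r2: [   0    0    1   -2    3    0    0    3]
Fix exponent of X2 at 1, X1 at 0, X3 at 0, X4 at 0, X5 at 0; solve each RREF row for its pivot's exponent:
  r0: exp(i) + (-3)·1 = 0 ⇒ exp(i) = 3
  r1: exp(ΔT) + (2)·1 = 0 ⇒ exp(ΔT) = -2
  r2: exp(m) + (3)·1 = 0 ⇒ exp(m) = -3
Π_2 = i^3 · ΔT^-2 · m^-3 · X2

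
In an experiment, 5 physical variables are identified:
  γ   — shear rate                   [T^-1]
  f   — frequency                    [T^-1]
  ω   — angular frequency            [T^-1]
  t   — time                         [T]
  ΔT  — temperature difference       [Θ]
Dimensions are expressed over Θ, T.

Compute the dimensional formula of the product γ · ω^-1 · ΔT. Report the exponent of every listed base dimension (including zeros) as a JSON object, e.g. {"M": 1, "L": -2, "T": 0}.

Write exponents as rows Θ,T / cols γ,f,ω,t,ΔT:
  Θ: [ 0  0  0  0  1]
  T: [-1 -1 -1  1  0]
  [Θ]: (1)·0+(-1)·0+(1)·1 = 1
  [T]: (1)·-1+(-1)·-1+(1)·0 = 0
⇒ Θ

{"Θ": 1, "T": 0}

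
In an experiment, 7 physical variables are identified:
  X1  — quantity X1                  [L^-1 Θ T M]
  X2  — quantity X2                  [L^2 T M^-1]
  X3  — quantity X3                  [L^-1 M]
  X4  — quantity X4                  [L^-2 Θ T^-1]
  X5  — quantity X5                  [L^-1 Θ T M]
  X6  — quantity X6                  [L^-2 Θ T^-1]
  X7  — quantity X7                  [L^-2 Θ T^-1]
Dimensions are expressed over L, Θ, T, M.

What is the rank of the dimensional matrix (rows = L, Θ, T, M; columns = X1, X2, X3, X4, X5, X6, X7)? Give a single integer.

3

Exponent matrix [L,Θ,T,M] × [X1,X2,X3,X4,X5,X6,X7]:
  L: [-1  2 -1 -2 -1 -2 -2]
  Θ: [ 1  0  0  1  1  1  1]
  T: [ 1  1  0 -1  1 -1 -1]
  M: [ 1 -1  1  0  1  0  0]
RREF → pivots at {X1,X2,X3} ⇒ r = 3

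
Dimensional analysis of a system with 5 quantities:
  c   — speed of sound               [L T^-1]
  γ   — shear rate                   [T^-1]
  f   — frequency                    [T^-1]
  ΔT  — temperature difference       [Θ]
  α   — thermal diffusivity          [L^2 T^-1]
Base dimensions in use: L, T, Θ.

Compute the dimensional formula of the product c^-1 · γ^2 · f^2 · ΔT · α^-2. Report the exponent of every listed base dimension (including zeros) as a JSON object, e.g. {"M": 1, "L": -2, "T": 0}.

Write exponents as rows L,T,Θ / cols c,γ,f,ΔT,α:
  L: [ 1  0  0  0  2]
  T: [-1 -1 -1  0 -1]
  Θ: [ 0  0  0  1  0]
  [L]: (-1)·1+(2)·0+(2)·0+(1)·0+(-2)·2 = -5
  [T]: (-1)·-1+(2)·-1+(2)·-1+(1)·0+(-2)·-1 = -1
  [Θ]: (-1)·0+(2)·0+(2)·0+(1)·1+(-2)·0 = 1
⇒ L^-5 T^-1 Θ

{"L": -5, "T": -1, "Θ": 1}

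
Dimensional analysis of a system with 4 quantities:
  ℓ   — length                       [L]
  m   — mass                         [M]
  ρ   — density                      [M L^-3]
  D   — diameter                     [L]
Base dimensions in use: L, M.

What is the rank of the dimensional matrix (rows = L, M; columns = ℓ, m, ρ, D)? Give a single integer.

2

Write exponents as rows L,M / cols ℓ,m,ρ,D:
  L: [ 1  0 -3  1]
  M: [ 0  1  1  0]
RREF → pivots at {ℓ,m} ⇒ r = 2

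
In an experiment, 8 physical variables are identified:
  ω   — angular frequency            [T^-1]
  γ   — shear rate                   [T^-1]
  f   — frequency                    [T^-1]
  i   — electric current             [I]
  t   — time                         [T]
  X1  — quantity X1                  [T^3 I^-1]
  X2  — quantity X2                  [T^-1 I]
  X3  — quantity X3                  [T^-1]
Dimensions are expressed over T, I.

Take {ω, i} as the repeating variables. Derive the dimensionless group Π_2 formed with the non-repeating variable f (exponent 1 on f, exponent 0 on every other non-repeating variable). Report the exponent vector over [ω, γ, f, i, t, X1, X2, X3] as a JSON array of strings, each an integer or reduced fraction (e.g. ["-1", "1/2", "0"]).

Exponent matrix [T,I] × [ω,γ,f,i,t,X1,X2,X3]:
  T: [-1 -1 -1  0  1  3 -1 -1]
  I: [ 0  0  0  1  0 -1  1  0]
Row reduction gives pivot columns ω,i; rank = 2
Repeat: ω,i; free: γ,f,t,X1,X2,X3
RREF:
  r0: [   1    1    1    0   -1   -3    1    1]
  r1: [   0    0    0    1    0   -1    1    0]
Fix exponent of f at 1, γ at 0, t at 0, X1 at 0, X2 at 0, X3 at 0; solve each RREF row for its pivot's exponent:
  r0: exp(ω) + (1)·1 = 0 ⇒ exp(ω) = -1
  r1: exp(i) + (0)·1 = 0 ⇒ exp(i) = 0
Π_2 = ω^-1 · f

["-1", "0", "1", "0", "0", "0", "0", "0"]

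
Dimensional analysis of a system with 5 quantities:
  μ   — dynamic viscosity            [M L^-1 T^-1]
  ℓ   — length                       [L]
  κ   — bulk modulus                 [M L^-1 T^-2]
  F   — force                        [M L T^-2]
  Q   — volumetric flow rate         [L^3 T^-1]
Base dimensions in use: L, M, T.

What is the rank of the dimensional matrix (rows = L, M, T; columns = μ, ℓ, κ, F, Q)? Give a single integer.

Exponent matrix [L,M,T] × [μ,ℓ,κ,F,Q]:
  L: [-1  1 -1  1  3]
  M: [ 1  0  1  1  0]
  T: [-1  0 -2 -2 -1]
Echelon form has 3 nonzero rows (pivots: μ,ℓ,κ)

3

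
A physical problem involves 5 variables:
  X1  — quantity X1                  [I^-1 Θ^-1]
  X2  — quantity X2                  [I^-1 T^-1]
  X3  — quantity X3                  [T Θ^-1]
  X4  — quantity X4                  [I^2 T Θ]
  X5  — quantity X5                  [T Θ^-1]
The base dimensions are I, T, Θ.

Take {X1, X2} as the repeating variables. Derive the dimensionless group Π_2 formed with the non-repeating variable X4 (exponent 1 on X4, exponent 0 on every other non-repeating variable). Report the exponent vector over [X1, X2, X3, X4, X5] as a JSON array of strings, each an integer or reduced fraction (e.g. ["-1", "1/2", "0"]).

Exponent matrix [I,T,Θ] × [X1,X2,X3,X4,X5]:
  I: [-1 -1  0  2  0]
  T: [ 0 -1  1  1  1]
  Θ: [-1  0 -1  1 -1]
RREF → pivots at {X1,X2} ⇒ r = 2
Pivot set = {X1,X2}, free = {X3,X4,X5}
RREF:
  r0: [   1    0    1   -1    1]
  r1: [   0    1   -1   -1   -1]
  r2: [   0    0    0    0    0]
Fix exponent of X4 at 1, X3 at 0, X5 at 0; solve each RREF row for its pivot's exponent:
  r0: exp(X1) + (-1)·1 = 0 ⇒ exp(X1) = 1
  r1: exp(X2) + (-1)·1 = 0 ⇒ exp(X2) = 1
Π_2 = X1 · X2 · X4

["1", "1", "0", "1", "0"]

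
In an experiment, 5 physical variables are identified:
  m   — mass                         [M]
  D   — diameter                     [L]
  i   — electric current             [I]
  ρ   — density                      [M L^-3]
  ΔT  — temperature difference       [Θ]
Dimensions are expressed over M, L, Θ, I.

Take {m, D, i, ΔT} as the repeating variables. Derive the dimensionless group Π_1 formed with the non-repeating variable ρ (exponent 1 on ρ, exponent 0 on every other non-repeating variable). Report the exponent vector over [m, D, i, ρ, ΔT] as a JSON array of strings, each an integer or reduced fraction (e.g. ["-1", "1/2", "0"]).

Exponent matrix [M,L,Θ,I] × [m,D,i,ρ,ΔT]:
  M: [ 1  0  0  1  0]
  L: [ 0  1  0 -3  0]
  Θ: [ 0  0  0  0  1]
  I: [ 0  0  1  0  0]
Echelon form has 4 nonzero rows (pivots: m,D,i,ΔT)
Repeat: m,D,i,ΔT; free: ρ
RREF:
  r0: [   1    0    0    1    0]
  r1: [   0    1    0   -3    0]
  r2: [   0    0    1    0    0]
  r3: [   0    0    0    0    1]
Fix exponent of ρ at 1; solve each RREF row for its pivot's exponent:
  r0: exp(m) + (1)·1 = 0 ⇒ exp(m) = -1
  r1: exp(D) + (-3)·1 = 0 ⇒ exp(D) = 3
  r2: exp(i) + (0)·1 = 0 ⇒ exp(i) = 0
  r3: exp(ΔT) + (0)·1 = 0 ⇒ exp(ΔT) = 0
Π_1 = m^-1 · D^3 · ρ

["-1", "3", "0", "1", "0"]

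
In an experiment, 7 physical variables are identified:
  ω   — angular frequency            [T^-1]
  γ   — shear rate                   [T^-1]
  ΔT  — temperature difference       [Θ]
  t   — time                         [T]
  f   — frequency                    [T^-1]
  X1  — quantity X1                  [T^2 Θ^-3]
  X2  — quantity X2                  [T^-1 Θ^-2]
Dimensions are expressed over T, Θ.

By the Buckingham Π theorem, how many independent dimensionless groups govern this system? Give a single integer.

5

Dimensional matrix (T×Θ by ω×γ×ΔT×t×f×X1×X2):
  T: [-1 -1  0  1 -1  2 -1]
  Θ: [ 0  0  1  0  0 -3 -2]
Row reduction gives pivot columns ω,ΔT; rank = 2
7 vars − rank 2 = 5 Π groups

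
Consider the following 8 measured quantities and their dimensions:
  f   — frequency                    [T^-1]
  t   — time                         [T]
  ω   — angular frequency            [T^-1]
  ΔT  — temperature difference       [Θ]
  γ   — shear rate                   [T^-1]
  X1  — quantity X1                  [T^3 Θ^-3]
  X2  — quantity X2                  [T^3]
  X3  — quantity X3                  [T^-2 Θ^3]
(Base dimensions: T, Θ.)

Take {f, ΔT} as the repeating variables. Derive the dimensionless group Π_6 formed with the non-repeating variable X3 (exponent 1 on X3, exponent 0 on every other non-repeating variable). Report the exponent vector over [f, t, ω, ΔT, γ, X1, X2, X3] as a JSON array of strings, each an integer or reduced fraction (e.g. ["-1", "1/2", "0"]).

Write exponents as rows T,Θ / cols f,t,ω,ΔT,γ,X1,X2,X3:
  T: [-1  1 -1  0 -1  3  3 -2]
  Θ: [ 0  0  0  1  0 -3  0  3]
Echelon form has 2 nonzero rows (pivots: f,ΔT)
Repeat: f,ΔT; free: t,ω,γ,X1,X2,X3
RREF:
  r0: [   1   -1    1    0    1   -3   -3    2]
  r1: [   0    0    0    1    0   -3    0    3]
Fix exponent of X3 at 1, t at 0, ω at 0, γ at 0, X1 at 0, X2 at 0; solve each RREF row for its pivot's exponent:
  r0: exp(f) + (2)·1 = 0 ⇒ exp(f) = -2
  r1: exp(ΔT) + (3)·1 = 0 ⇒ exp(ΔT) = -3
Π_6 = f^-2 · ΔT^-3 · X3

["-2", "0", "0", "-3", "0", "0", "0", "1"]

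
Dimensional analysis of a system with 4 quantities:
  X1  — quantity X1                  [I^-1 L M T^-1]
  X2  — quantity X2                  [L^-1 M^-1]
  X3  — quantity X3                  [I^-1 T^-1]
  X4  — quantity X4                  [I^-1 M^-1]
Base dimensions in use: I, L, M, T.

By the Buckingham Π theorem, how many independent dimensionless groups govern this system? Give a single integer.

Dimensional matrix (I×L×M×T by X1×X2×X3×X4):
  I: [-1  0 -1 -1]
  L: [ 1 -1  0  0]
  M: [ 1 -1  0 -1]
  T: [-1  0 -1  0]
Echelon form has 3 nonzero rows (pivots: X1,X2,X4)
n=4, r=3 ⇒ 1 dimensionless group

1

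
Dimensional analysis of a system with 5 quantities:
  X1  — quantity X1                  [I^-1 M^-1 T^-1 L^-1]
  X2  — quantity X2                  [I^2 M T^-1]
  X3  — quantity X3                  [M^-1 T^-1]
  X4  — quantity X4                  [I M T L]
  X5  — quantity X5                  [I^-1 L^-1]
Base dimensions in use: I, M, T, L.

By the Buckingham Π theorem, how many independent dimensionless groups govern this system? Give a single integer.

Dimensional matrix (I×M×T×L by X1×X2×X3×X4×X5):
  I: [-1  2  0  1 -1]
  M: [-1  1 -1  1  0]
  T: [-1 -1 -1  1  0]
  L: [-1  0  0  1 -1]
Row reduction gives pivot columns X1,X2,X3; rank = 3
5 vars − rank 3 = 2 Π groups

2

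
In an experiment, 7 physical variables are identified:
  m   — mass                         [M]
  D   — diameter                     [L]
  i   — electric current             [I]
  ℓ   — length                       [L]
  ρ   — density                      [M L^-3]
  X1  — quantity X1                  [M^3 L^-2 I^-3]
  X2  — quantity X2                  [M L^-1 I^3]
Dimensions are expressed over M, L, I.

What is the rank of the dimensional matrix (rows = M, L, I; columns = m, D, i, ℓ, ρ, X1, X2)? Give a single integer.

3

Dimensional matrix (M×L×I by m×D×i×ℓ×ρ×X1×X2):
  M: [ 1  0  0  0  1  3  1]
  L: [ 0  1  0  1 -3 -2 -1]
  I: [ 0  0  1  0  0 -3  3]
RREF → pivots at {m,D,i} ⇒ r = 3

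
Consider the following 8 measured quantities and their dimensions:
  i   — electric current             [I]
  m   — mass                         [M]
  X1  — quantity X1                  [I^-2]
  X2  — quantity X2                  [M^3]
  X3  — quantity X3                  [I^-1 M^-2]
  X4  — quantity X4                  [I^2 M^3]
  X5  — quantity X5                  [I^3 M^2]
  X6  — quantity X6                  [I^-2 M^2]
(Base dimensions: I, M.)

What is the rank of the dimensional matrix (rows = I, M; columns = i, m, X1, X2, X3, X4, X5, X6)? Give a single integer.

2

Write exponents as rows I,M / cols i,m,X1,X2,X3,X4,X5,X6:
  I: [ 1  0 -2  0 -1  2  3 -2]
  M: [ 0  1  0  3 -2  3  2  2]
Row reduction gives pivot columns i,m; rank = 2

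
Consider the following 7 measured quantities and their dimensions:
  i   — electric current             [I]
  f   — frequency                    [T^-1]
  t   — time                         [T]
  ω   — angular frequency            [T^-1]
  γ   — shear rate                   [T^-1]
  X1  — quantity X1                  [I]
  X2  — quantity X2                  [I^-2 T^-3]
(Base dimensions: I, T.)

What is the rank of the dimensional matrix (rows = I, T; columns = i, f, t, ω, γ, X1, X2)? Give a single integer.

2

Dimensional matrix (I×T by i×f×t×ω×γ×X1×X2):
  I: [ 1  0  0  0  0  1 -2]
  T: [ 0 -1  1 -1 -1  0 -3]
Row reduction gives pivot columns i,f; rank = 2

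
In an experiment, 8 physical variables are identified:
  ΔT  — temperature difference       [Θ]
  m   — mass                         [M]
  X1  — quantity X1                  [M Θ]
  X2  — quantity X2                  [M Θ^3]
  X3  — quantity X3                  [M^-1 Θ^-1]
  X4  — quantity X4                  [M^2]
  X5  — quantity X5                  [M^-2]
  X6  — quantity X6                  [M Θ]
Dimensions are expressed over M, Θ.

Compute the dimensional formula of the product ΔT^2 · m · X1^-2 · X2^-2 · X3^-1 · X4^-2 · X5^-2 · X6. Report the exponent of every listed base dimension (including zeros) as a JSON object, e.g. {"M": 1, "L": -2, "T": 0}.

{"M": -1, "Θ": -4}

Dimensional matrix (M×Θ by ΔT×m×X1×X2×X3×X4×X5×X6):
  M: [ 0  1  1  1 -1  2 -2  1]
  Θ: [ 1  0  1  3 -1  0  0  1]
  [M]: (2)·0+(1)·1+(-2)·1+(-2)·1+(-1)·-1+(-2)·2+(-2)·-2+(1)·1 = -1
  [Θ]: (2)·1+(1)·0+(-2)·1+(-2)·3+(-1)·-1+(-2)·0+(-2)·0+(1)·1 = -4
⇒ M^-1 Θ^-4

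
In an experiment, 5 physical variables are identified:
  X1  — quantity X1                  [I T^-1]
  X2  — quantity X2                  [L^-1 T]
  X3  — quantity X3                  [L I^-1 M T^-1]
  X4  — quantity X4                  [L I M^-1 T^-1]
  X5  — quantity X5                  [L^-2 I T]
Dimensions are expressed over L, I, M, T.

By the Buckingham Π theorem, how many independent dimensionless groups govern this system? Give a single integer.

2

Dimensional matrix (L×I×M×T by X1×X2×X3×X4×X5):
  L: [ 0 -1  1  1 -2]
  I: [ 1  0 -1  1  1]
  M: [ 0  0  1 -1  0]
  T: [-1  1 -1 -1  1]
Row reduction gives pivot columns X1,X2,X3; rank = 3
5 vars − rank 3 = 2 Π groups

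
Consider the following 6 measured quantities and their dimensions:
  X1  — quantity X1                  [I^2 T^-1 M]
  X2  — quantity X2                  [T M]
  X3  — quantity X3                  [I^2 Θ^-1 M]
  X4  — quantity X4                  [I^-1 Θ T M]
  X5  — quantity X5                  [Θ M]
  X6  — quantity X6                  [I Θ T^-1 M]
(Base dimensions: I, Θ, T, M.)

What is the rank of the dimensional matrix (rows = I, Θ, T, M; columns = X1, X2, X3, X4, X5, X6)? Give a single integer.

3

Write exponents as rows I,Θ,T,M / cols X1,X2,X3,X4,X5,X6:
  I: [ 2  0  2 -1  0  1]
  Θ: [ 0  0 -1  1  1  1]
  T: [-1  1  0  1  0 -1]
  M: [ 1  1  1  1  1  1]
Echelon form has 3 nonzero rows (pivots: X1,X2,X3)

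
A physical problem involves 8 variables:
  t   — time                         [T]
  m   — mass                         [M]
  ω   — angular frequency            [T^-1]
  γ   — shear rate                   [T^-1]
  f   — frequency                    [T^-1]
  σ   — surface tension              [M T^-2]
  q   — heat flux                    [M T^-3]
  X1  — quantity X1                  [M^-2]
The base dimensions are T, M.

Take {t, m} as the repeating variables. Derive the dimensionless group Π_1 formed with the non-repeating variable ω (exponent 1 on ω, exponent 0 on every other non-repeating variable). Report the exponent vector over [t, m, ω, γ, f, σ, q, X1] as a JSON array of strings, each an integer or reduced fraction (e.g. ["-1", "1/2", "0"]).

Dimensional matrix (T×M by t×m×ω×γ×f×σ×q×X1):
  T: [ 1  0 -1 -1 -1 -2 -3  0]
  M: [ 0  1  0  0  0  1  1 -2]
Row reduction gives pivot columns t,m; rank = 2
Pivot set = {t,m}, free = {ω,γ,f,σ,q,X1}
RREF:
  r0: [   1    0   -1   -1   -1   -2   -3    0]
  r1: [   0    1    0    0    0    1    1   -2]
Fix exponent of ω at 1, γ at 0, f at 0, σ at 0, q at 0, X1 at 0; solve each RREF row for its pivot's exponent:
  r0: exp(t) + (-1)·1 = 0 ⇒ exp(t) = 1
  r1: exp(m) + (0)·1 = 0 ⇒ exp(m) = 0
Π_1 = t · ω

["1", "0", "1", "0", "0", "0", "0", "0"]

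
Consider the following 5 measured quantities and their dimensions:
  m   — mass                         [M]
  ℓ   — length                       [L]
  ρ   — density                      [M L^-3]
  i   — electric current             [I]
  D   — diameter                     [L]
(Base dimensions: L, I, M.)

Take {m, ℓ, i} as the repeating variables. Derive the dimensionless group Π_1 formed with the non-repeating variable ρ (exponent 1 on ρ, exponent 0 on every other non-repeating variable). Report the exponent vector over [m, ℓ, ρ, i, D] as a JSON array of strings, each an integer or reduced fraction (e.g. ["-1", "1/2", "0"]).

Exponent matrix [L,I,M] × [m,ℓ,ρ,i,D]:
  L: [ 0  1 -3  0  1]
  I: [ 0  0  0  1  0]
  M: [ 1  0  1  0  0]
Row reduction gives pivot columns m,ℓ,i; rank = 3
Repeat: m,ℓ,i; free: ρ,D
RREF:
  r0: [   1    0    1    0    0]
  r1: [   0    1   -3    0    1]
  r2: [   0    0    0    1    0]
Fix exponent of ρ at 1, D at 0; solve each RREF row for its pivot's exponent:
  r0: exp(m) + (1)·1 = 0 ⇒ exp(m) = -1
  r1: exp(ℓ) + (-3)·1 = 0 ⇒ exp(ℓ) = 3
  r2: exp(i) + (0)·1 = 0 ⇒ exp(i) = 0
Π_1 = m^-1 · ℓ^3 · ρ

["-1", "3", "1", "0", "0"]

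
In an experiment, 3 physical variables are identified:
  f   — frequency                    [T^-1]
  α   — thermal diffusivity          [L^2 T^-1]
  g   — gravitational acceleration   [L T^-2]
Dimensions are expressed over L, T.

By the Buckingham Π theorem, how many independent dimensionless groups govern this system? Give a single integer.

Write exponents as rows L,T / cols f,α,g:
  L: [ 0  2  1]
  T: [-1 -1 -2]
RREF → pivots at {f,α} ⇒ r = 2
n=3, r=2 ⇒ 1 dimensionless group

1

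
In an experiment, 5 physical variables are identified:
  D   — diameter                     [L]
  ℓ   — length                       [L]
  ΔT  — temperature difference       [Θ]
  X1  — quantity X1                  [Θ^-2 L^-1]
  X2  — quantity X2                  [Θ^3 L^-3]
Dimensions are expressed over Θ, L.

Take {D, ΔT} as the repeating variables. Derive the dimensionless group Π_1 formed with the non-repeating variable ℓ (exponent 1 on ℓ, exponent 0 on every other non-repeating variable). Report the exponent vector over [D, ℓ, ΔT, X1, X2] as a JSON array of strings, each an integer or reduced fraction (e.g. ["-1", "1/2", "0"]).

["-1", "1", "0", "0", "0"]

Dimensional matrix (Θ×L by D×ℓ×ΔT×X1×X2):
  Θ: [ 0  0  1 -2  3]
  L: [ 1  1  0 -1 -3]
RREF → pivots at {D,ΔT} ⇒ r = 2
Pivot set = {D,ΔT}, free = {ℓ,X1,X2}
RREF:
  r0: [   1    1    0   -1   -3]
  r1: [   0    0    1   -2    3]
Fix exponent of ℓ at 1, X1 at 0, X2 at 0; solve each RREF row for its pivot's exponent:
  r0: exp(D) + (1)·1 = 0 ⇒ exp(D) = -1
  r1: exp(ΔT) + (0)·1 = 0 ⇒ exp(ΔT) = 0
Π_1 = D^-1 · ℓ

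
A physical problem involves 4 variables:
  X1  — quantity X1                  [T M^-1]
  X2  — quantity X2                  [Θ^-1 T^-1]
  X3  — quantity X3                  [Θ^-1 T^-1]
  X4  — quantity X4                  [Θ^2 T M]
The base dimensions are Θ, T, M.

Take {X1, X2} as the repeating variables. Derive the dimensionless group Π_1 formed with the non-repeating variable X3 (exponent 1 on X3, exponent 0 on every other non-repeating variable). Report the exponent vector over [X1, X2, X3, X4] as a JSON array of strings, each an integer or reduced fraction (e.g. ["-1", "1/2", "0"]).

["0", "-1", "1", "0"]

Dimensional matrix (Θ×T×M by X1×X2×X3×X4):
  Θ: [ 0 -1 -1  2]
  T: [ 1 -1 -1  1]
  M: [-1  0  0  1]
RREF → pivots at {X1,X2} ⇒ r = 2
Repeat: X1,X2; free: X3,X4
RREF:
  r0: [   1    0    0   -1]
  r1: [   0    1    1   -2]
  r2: [   0    0    0    0]
Fix exponent of X3 at 1, X4 at 0; solve each RREF row for its pivot's exponent:
  r0: exp(X1) + (0)·1 = 0 ⇒ exp(X1) = 0
  r1: exp(X2) + (1)·1 = 0 ⇒ exp(X2) = -1
Π_1 = X2^-1 · X3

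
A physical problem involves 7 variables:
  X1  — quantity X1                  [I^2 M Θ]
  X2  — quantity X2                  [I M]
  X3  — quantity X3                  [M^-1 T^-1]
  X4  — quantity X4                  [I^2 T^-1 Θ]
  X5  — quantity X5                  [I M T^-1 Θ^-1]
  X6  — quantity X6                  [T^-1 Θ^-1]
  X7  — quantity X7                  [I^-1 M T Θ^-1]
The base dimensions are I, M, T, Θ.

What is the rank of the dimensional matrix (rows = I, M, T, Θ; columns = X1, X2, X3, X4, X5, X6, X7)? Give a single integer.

3

Exponent matrix [I,M,T,Θ] × [X1,X2,X3,X4,X5,X6,X7]:
  I: [ 2  1  0  2  1  0 -1]
  M: [ 1  1 -1  0  1  0  1]
  T: [ 0  0 -1 -1 -1 -1  1]
  Θ: [ 1  0  0  1 -1 -1 -1]
RREF → pivots at {X1,X2,X3} ⇒ r = 3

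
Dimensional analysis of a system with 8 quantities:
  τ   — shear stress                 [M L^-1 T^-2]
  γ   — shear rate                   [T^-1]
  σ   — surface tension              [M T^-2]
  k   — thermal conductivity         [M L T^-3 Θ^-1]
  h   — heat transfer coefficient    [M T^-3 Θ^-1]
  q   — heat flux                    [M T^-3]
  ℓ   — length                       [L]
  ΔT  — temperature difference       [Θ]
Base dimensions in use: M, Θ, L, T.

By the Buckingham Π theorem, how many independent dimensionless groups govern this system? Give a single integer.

Write exponents as rows M,Θ,L,T / cols τ,γ,σ,k,h,q,ℓ,ΔT:
  M: [ 1  0  1  1  1  1  0  0]
  Θ: [ 0  0  0 -1 -1  0  0  1]
  L: [-1  0  0  1  0  0  1  0]
  T: [-2 -1 -2 -3 -3 -3  0  0]
RREF → pivots at {τ,γ,σ,k} ⇒ r = 4
8 vars − rank 4 = 4 Π groups

4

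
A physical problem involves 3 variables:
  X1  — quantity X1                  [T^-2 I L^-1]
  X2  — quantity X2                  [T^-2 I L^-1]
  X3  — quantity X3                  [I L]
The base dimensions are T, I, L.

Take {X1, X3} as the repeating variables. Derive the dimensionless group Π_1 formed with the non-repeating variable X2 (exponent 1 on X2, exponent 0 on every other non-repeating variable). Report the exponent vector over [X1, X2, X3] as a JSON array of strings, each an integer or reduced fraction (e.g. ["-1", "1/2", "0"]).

["-1", "1", "0"]

Exponent matrix [T,I,L] × [X1,X2,X3]:
  T: [-2 -2  0]
  I: [ 1  1  1]
  L: [-1 -1  1]
RREF → pivots at {X1,X3} ⇒ r = 2
Repeat: X1,X3; free: X2
RREF:
  r0: [   1    1    0]
  r1: [   0    0    1]
  r2: [   0    0    0]
Fix exponent of X2 at 1; solve each RREF row for its pivot's exponent:
  r0: exp(X1) + (1)·1 = 0 ⇒ exp(X1) = -1
  r1: exp(X3) + (0)·1 = 0 ⇒ exp(X3) = 0
Π_1 = X1^-1 · X2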